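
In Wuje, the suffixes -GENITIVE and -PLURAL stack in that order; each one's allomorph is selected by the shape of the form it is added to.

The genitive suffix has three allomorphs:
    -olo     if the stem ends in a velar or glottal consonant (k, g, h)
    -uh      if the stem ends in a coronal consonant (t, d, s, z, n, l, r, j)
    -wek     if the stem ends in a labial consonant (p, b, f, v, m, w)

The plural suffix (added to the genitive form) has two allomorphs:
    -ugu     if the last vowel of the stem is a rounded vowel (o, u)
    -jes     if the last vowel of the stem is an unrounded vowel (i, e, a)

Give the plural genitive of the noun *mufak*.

The final consonant of *mufak* is /k/, which is velar/glottal, so the genitive suffix is -olo, giving *mufakolo*.
The genitive form *mufakolo* — last vowel /o/ (a rounded vowel) → -ugu → *mufakolougu*.

mufakolougu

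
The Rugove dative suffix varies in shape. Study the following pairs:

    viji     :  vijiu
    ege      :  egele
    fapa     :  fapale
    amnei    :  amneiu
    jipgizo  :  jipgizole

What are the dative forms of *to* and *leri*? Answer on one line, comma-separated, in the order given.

The suffix is conditioned by the last vowel: -u when the last vowel of the stem is a high vowel (*viji*, *amnei*); -le when the last vowel of the stem is a non-high vowel (*ege*, *fapa*, *jipgizo*).
The last vowel of *to* is /o/, which is a non-high vowel, so the suffix is -le, giving *tole*.
Since the last vowel of *leri* is /i/ (a high vowel), it takes -u, giving *leriu*.

tole, leriu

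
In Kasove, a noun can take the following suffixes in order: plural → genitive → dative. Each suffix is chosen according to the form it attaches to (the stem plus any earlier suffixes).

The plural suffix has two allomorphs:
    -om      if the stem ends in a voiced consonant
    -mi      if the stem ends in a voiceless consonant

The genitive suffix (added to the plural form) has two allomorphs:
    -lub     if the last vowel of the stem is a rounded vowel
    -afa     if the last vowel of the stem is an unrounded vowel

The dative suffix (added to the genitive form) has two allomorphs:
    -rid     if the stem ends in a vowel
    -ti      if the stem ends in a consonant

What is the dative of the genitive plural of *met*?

Since the final consonant of *met* is /t/ (voiceless), it takes -mi, giving *metmi*.
The last vowel of the plural form *metmi* is /i/, which is an unrounded vowel, so the genitive suffix is -afa, giving *metmiafa*.
The final sound of the genitive form *metmiafa* is /a/, which is a vowel, so the dative suffix is -rid, giving *metmiafarid*.

metmiafarid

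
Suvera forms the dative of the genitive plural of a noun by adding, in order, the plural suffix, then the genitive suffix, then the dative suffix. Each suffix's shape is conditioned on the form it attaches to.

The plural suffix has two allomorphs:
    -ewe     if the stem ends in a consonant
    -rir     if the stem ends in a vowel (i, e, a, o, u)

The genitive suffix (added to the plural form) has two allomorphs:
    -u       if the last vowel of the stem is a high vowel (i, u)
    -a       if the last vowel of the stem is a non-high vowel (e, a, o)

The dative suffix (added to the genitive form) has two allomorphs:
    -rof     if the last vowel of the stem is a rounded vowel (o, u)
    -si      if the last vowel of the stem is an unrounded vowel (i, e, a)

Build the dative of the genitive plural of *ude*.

The final sound of *ude* is /e/, which is a vowel, so the plural suffix is -rir, giving *uderir*.
The plural form *uderir*: last vowel = /i/, a high vowel → -u → *uderiru*.
The last vowel of the genitive form *uderiru* is /u/, which is a rounded vowel, so the dative suffix is -rof, giving *uderirurof*.

uderirurof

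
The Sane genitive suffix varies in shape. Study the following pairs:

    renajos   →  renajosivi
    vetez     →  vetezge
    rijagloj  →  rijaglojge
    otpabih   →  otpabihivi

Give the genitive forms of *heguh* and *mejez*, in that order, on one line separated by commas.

heguhivi, mejezge

The alternation tracks the final consonant of the stem — -ivi when the stem ends in a voiceless consonant (*renajos*, *otpabih*); -ge when the stem ends in a voiced consonant (*vetez*, *rijagloj*).
Since the final consonant of *heguh* is /h/ (voiceless), it takes -ivi, giving *heguhivi*.
Since the final consonant of *mejez* is /z/ (voiced), it takes -ge, giving *mejezge*.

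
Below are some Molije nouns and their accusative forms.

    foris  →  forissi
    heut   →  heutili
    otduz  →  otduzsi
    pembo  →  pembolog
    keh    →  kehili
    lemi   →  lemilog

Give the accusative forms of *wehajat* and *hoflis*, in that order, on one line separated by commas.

wehajatili, hoflissi

The suffix is conditioned by the final sound: -si when the stem ends in a sibilant (*foris*, *otduz*); -ili when the stem ends in a non-sibilant consonant (*heut*, *keh*); -log when the stem ends in a vowel (*pembo*, *lemi*).
The final sound of *wehajat* is /t/, which is a non-sibilant consonant, so the suffix is -ili, giving *wehajatili*.
*hoflis*: final sound = /s/, a sibilant → -si → *hoflissi*.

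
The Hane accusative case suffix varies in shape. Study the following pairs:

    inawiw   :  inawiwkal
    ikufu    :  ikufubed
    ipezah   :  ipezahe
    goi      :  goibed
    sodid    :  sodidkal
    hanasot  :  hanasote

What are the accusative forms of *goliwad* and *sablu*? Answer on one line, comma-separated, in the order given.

The pattern is voicing of the final sound: -e when the stem ends in a voiceless consonant (*ipezah*, *hanasot*); -kal when the stem ends in a voiced consonant (*inawiw*, *sodid*); -bed when the stem ends in a vowel (*ikufu*, *goi*).
Since the final sound of *goliwad* is /d/ (a voiced consonant), it takes -kal, giving *goliwadkal*.
The final sound of *sablu* is /u/, which is a vowel, so the suffix is -bed, giving *sablubed*.

goliwadkal, sablubed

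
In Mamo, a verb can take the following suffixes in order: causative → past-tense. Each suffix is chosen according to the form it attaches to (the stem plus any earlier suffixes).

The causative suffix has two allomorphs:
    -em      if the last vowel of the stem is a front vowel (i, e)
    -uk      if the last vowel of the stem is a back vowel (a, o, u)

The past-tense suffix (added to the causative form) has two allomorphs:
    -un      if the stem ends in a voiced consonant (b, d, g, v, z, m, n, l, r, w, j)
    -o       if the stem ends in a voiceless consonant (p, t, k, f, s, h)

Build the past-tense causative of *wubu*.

*wubu*: last vowel = /u/, a back vowel → -uk → *wubuuk*.
The causative form *wubuuk*: final consonant = /k/, voiceless → -o → *wubuuko*.

wubuuko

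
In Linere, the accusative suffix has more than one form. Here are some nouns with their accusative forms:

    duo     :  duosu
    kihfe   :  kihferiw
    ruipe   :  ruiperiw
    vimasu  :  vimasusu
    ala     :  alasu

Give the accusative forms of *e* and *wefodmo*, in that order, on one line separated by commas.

eriw, wefodmosu

Looking at the last vowel of each stem: -riw when the last vowel of the stem is a front vowel (*kihfe*, *ruipe*); -su when the last vowel of the stem is a back vowel (*duo*, *vimasu*, *ala*).
*e*: last vowel = /e/, a front vowel → -riw → *eriw*.
Since the last vowel of *wefodmo* is /o/ (a back vowel), it takes -su, giving *wefodmosu*.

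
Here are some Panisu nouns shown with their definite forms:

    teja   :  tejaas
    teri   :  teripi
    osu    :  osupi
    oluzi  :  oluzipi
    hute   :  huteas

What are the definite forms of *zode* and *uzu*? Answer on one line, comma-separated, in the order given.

zodeas, uzupi

The suffix is conditioned by the last vowel: -pi when the last vowel of the stem is a high vowel (*teri*, *osu*, *oluzi*); -as when the last vowel of the stem is a non-high vowel (*teja*, *hute*).
The last vowel of *zode* is /e/, which is a non-high vowel, so the suffix is -as, giving *zodeas*.
Since the last vowel of *uzu* is /u/ (a high vowel), it takes -pi, giving *uzupi*.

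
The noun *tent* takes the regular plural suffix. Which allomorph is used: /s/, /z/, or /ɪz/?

The stem *tent* ends in a voiceless non-sibilant consonant.
The plural suffix surfaces as /ɪz/ after sibilants, /s/ after other voiceless consonants, and /z/ after other voiced sounds.
So the plural -s on *tent* is pronounced /s/.

/s/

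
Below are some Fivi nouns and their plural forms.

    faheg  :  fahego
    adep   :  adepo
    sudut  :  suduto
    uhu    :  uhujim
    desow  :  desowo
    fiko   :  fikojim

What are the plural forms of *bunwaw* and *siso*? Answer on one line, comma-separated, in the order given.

The pattern is consonant vs. vowel: -o when the stem ends in a consonant (*faheg*, *adep*, *sudut*, *desow*); -jim when the stem ends in a vowel (*uhu*, *fiko*).
Since the final sound of *bunwaw* is /w/ (a consonant), it takes -o, giving *bunwawo*.
The final sound of *siso* is /o/, which is a vowel, so the suffix is -jim, giving *sisojim*.

bunwawo, sisojim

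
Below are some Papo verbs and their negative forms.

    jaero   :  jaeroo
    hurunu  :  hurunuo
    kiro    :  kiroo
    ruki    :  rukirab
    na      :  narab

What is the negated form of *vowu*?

vowuo

The alternation tracks the last vowel of the stem — -o when the last vowel of the stem is a rounded vowel (*jaero*, *hurunu*, *kiro*); -rab when the last vowel of the stem is an unrounded vowel (*ruki*, *na*).
The last vowel of *vowu* is /u/, which is a rounded vowel, so the suffix is -o, giving *vowuo*.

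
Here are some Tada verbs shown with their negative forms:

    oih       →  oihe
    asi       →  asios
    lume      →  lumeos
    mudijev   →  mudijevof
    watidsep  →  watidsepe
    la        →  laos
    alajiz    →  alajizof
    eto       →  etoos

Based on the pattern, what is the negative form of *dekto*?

dektoos

The alternation tracks the final sound of the stem — -e when the stem ends in a voiceless consonant (*oih*, *watidsep*); -of when the stem ends in a voiced consonant (*mudijev*, *alajiz*); -os when the stem ends in a vowel (*asi*, *lume*, *la*, *eto*).
The final sound of *dekto* is /o/, which is a vowel, so the suffix is -os, giving *dektoos*.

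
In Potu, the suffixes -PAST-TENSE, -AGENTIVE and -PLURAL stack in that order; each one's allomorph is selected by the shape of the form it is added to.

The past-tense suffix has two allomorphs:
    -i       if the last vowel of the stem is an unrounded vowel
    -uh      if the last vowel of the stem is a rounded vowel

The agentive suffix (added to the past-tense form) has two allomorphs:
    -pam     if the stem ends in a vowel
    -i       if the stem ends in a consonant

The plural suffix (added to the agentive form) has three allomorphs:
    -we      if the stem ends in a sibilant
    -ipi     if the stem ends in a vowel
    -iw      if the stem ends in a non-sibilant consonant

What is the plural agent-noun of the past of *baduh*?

*baduh*: last vowel = /u/, a rounded vowel → -uh → *baduhuh*.
The final sound of the past-tense form *baduhuh* is /h/, which is a consonant, so the agentive suffix is -i, giving *baduhuhi*.
Since the final sound of the agentive form *baduhuhi* is /i/ (a vowel), it takes -ipi, giving *baduhuhiipi*.

baduhuhiipi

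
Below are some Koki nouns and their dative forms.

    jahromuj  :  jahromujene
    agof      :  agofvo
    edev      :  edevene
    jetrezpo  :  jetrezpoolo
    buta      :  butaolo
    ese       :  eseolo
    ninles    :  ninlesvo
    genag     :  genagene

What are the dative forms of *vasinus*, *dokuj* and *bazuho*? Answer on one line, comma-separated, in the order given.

vasinusvo, dokujene, bazuhoolo

The suffix is conditioned by the final sound: -vo when the stem ends in a voiceless consonant (*agof*, *ninles*); -ene when the stem ends in a voiced consonant (*jahromuj*, *edev*, *genag*); -olo when the stem ends in a vowel (*jetrezpo*, *buta*, *ese*).
Since the final sound of *vasinus* is /s/ (a voiceless consonant), it takes -vo, giving *vasinusvo*.
The final sound of *dokuj* is /j/, which is a voiced consonant, so the suffix is -ene, giving *dokujene*.
*bazuho* — final sound /o/ (a vowel) → -olo → *bazuhoolo*.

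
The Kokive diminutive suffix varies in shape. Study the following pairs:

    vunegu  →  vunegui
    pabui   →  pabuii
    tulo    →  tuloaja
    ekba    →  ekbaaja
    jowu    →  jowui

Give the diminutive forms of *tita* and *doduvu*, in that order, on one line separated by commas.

Looking at the last vowel of each stem: -i when the last vowel of the stem is a high vowel (*vunegu*, *pabui*, *jowu*); -aja when the last vowel of the stem is a non-high vowel (*tulo*, *ekba*).
*tita*: last vowel = /a/, a non-high vowel → -aja → *titaaja*.
The last vowel of *doduvu* is /u/, which is a high vowel, so the suffix is -i, giving *doduvui*.

titaaja, doduvui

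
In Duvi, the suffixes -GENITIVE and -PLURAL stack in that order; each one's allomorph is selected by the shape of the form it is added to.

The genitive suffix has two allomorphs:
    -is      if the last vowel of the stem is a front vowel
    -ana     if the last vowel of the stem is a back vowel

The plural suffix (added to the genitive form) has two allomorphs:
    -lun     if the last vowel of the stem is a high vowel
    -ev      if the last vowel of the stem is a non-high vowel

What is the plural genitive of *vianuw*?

vianuwanaev

*vianuw*: last vowel = /u/, a back vowel → -ana → *vianuwana*.
Since the last vowel of the genitive form *vianuwana* is /a/ (a non-high vowel), it takes -ev, giving *vianuwanaev*.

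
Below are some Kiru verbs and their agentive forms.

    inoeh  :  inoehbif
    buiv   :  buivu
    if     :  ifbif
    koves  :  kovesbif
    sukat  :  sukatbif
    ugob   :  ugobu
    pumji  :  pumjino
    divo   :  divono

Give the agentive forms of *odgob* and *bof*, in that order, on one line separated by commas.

odgobu, bofbif

The alternation tracks the final sound of the stem — -bif when the stem ends in a voiceless consonant (*inoeh*, *if*, *koves*, *sukat*); -u when the stem ends in a voiced consonant (*buiv*, *ugob*); -no when the stem ends in a vowel (*pumji*, *divo*).
*odgob*: final sound = /b/, a voiced consonant → -u → *odgobu*.
The final sound of *bof* is /f/, which is a voiceless consonant, so the suffix is -bif, giving *bofbif*.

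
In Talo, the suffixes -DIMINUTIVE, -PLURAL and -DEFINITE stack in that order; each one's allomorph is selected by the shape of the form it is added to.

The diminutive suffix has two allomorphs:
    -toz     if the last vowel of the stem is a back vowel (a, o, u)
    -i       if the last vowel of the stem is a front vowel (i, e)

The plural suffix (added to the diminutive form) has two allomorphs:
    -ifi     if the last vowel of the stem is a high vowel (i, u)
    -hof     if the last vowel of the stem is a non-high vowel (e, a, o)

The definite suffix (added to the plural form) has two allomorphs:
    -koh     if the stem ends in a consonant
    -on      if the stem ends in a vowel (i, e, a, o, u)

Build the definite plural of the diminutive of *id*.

The last vowel of *id* is /i/, which is a front vowel, so the diminutive suffix is -i, giving *idi*.
The last vowel of the diminutive form *idi* is /i/, which is a high vowel, so the plural suffix is -ifi, giving *idiifi*.
The plural form *idiifi*: final sound = /i/, a vowel → -on → *idiifion*.

idiifion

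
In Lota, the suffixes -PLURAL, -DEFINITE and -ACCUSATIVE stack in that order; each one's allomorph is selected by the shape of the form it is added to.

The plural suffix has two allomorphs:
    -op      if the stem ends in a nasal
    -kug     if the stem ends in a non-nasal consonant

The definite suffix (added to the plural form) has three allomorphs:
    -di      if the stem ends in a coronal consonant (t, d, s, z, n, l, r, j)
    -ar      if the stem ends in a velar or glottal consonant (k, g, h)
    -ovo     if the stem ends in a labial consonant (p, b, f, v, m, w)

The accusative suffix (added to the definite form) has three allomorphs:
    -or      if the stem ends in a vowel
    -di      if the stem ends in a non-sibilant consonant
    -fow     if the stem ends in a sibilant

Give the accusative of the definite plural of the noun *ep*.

epkugardi

The final consonant of *ep* is /p/, which is non-nasal, so the plural suffix is -kug, giving *epkug*.
The final consonant of the plural form *epkug* is /g/, which is velar/glottal, so the definite suffix is -ar, giving *epkugar*.
The final sound of the definite form *epkugar* is /r/, which is a non-sibilant consonant, so the accusative suffix is -di, giving *epkugardi*.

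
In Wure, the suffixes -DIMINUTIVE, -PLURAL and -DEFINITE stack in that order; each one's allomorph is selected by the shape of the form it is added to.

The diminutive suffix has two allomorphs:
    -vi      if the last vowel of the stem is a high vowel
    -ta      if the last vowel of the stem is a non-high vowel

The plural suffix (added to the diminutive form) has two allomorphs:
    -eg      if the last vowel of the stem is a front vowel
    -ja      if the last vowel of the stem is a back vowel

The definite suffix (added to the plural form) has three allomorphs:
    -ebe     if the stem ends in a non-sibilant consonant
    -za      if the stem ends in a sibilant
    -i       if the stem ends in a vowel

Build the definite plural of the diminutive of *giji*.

gijiviegebe

*giji*: last vowel = /i/, a high vowel → -vi → *gijivi*.
The diminutive form *gijivi* — last vowel /i/ (a front vowel) → -eg → *gijivieg*.
The final sound of the plural form *gijivieg* is /g/, which is a non-sibilant consonant, so the definite suffix is -ebe, giving *gijiviegebe*.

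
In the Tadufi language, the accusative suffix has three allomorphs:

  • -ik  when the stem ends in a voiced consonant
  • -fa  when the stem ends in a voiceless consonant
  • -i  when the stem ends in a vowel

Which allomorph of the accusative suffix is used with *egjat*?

-fa

*egjat* — final sound /t/ (a voiceless consonant) → -fa.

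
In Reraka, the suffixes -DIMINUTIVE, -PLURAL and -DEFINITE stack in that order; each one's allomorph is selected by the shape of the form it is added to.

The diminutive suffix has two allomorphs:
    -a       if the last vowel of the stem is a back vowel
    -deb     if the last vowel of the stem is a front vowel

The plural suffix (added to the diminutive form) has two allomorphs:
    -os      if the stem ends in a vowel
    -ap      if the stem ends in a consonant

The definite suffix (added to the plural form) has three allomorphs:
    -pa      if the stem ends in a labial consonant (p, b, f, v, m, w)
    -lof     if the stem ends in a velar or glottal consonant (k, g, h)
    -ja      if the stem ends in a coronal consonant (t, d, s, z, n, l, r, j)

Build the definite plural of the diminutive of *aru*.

aruaosja

The last vowel of *aru* is /u/, which is a back vowel, so the diminutive suffix is -a, giving *arua*.
The diminutive form *arua*: final sound = /a/, a vowel → -os → *aruaos*.
Since the final consonant of the plural form *aruaos* is /s/ (coronal), it takes -ja, giving *aruaosja*.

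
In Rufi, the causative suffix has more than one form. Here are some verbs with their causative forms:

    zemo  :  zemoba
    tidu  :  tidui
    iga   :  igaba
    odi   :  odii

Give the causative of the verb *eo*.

The suffix is conditioned by the last vowel: -i when the last vowel of the stem is a high vowel (*tidu*, *odi*); -ba when the last vowel of the stem is a non-high vowel (*zemo*, *iga*).
*eo* — last vowel /o/ (a non-high vowel) → -ba → *eoba*.

eoba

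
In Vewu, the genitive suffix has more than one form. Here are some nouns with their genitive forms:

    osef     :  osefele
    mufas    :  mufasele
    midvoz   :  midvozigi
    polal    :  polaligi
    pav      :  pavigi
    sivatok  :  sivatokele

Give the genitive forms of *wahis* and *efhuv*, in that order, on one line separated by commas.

The suffix is conditioned by the final consonant: -ele when the stem ends in a voiceless consonant (*osef*, *mufas*, *sivatok*); -igi when the stem ends in a voiced consonant (*midvoz*, *polal*, *pav*).
Since the final consonant of *wahis* is /s/ (voiceless), it takes -ele, giving *wahisele*.
*efhuv*: final consonant = /v/, voiced → -igi → *efhuvigi*.

wahisele, efhuvigi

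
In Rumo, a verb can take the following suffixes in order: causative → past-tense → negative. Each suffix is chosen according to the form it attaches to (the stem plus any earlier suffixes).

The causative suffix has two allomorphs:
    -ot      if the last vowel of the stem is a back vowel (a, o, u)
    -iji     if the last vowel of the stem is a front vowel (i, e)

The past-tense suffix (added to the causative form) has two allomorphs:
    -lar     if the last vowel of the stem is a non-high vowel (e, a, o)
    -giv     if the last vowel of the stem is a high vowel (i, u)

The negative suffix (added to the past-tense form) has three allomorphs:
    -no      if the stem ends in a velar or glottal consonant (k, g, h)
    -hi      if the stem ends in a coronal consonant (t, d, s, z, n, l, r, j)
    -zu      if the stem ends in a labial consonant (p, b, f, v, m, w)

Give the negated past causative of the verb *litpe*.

Since the last vowel of *litpe* is /e/ (a front vowel), it takes -iji, giving *litpeiji*.
The last vowel of the causative form *litpeiji* is /i/, which is a high vowel, so the past-tense suffix is -giv, giving *litpeijigiv*.
The past-tense form *litpeijigiv* — final consonant /v/ (labial) → -zu → *litpeijigivzu*.

litpeijigivzu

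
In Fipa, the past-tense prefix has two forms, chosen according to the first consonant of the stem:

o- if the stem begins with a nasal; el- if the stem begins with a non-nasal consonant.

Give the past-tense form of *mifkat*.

omifkat

The first consonant of *mifkat* is /m/, which is a nasal, so the prefix is o-, giving *omifkat*.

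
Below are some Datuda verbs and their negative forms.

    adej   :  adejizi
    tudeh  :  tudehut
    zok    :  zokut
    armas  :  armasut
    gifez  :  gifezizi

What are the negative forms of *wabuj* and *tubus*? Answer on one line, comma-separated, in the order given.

Looking at the final consonant of each stem: -ut when the stem ends in a voiceless consonant (*tudeh*, *zok*, *armas*); -izi when the stem ends in a voiced consonant (*adej*, *gifez*).
*wabuj* — final consonant /j/ (voiced) → -izi → *wabujizi*.
The final consonant of *tubus* is /s/, which is voiceless, so the suffix is -ut, giving *tubusut*.

wabujizi, tubusut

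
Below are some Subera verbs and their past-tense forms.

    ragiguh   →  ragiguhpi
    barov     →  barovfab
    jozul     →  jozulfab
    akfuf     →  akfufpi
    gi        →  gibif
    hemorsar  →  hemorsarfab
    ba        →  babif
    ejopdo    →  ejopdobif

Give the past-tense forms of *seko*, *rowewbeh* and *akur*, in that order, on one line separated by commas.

The suffix is conditioned by the final sound: -pi when the stem ends in a voiceless consonant (*ragiguh*, *akfuf*); -fab when the stem ends in a voiced consonant (*barov*, *jozul*, *hemorsar*); -bif when the stem ends in a vowel (*gi*, *ba*, *ejopdo*).
*seko*: final sound = /o/, a vowel → -bif → *sekobif*.
*rowewbeh*: final sound = /h/, a voiceless consonant → -pi → *rowewbehpi*.
*akur*: final sound = /r/, a voiced consonant → -fab → *akurfab*.

sekobif, rowewbehpi, akurfab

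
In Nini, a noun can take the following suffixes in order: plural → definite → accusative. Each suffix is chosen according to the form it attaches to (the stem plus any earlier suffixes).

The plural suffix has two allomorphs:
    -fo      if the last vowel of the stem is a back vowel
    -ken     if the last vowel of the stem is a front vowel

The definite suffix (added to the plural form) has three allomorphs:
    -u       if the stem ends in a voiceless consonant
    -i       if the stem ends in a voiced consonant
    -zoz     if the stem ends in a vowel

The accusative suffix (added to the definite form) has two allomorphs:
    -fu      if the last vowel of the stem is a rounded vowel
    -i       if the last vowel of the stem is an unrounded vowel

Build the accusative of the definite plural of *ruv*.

*ruv* — last vowel /u/ (a back vowel) → -fo → *ruvfo*.
The final sound of the plural form *ruvfo* is /o/, which is a vowel, so the definite suffix is -zoz, giving *ruvfozoz*.
The definite form *ruvfozoz*: last vowel = /o/, a rounded vowel → -fu → *ruvfozozfu*.

ruvfozozfu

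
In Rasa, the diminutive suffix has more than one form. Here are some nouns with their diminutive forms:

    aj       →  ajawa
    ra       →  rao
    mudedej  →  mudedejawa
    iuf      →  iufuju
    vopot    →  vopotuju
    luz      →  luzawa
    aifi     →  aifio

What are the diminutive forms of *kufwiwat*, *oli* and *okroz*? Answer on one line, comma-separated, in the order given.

kufwiwatuju, olio, okrozawa

Looking at the final sound of each stem: -uju when the stem ends in a voiceless consonant (*iuf*, *vopot*); -awa when the stem ends in a voiced consonant (*aj*, *mudedej*, *luz*); -o when the stem ends in a vowel (*ra*, *aifi*).
*kufwiwat* — final sound /t/ (a voiceless consonant) → -uju → *kufwiwatuju*.
*oli* — final sound /i/ (a vowel) → -o → *olio*.
The final sound of *okroz* is /z/, which is a voiced consonant, so the suffix is -awa, giving *okrozawa*.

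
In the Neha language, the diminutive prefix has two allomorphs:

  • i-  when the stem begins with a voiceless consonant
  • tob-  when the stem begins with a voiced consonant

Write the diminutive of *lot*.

toblot

*lot*: first consonant = /l/, voiced → tob- → *toblot*.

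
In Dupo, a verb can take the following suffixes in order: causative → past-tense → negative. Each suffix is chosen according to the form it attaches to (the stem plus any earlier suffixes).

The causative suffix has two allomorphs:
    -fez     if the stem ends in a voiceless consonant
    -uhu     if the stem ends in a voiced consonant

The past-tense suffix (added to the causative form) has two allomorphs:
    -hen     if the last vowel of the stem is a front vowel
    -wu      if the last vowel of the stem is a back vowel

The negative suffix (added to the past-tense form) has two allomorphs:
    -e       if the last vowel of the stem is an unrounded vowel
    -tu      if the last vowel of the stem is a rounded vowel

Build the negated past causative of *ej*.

ejuhuwutu

Since the final consonant of *ej* is /j/ (voiced), it takes -uhu, giving *ejuhu*.
The causative form *ejuhu*: last vowel = /u/, a back vowel → -wu → *ejuhuwu*.
The past-tense form *ejuhuwu*: last vowel = /u/, a rounded vowel → -tu → *ejuhuwutu*.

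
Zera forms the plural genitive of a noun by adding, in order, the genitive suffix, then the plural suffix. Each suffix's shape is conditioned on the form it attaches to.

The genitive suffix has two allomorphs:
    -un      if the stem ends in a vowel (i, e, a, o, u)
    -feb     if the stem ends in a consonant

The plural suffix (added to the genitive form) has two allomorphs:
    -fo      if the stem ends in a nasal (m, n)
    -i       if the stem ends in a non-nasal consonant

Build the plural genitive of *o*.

ounfo

Since the final sound of *o* is /o/ (a vowel), it takes -un, giving *oun*.
The final consonant of the genitive form *oun* is /n/, which is a nasal, so the plural suffix is -fo, giving *ounfo*.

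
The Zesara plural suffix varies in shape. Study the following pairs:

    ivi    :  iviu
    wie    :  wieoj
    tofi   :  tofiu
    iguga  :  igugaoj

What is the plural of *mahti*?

mahtiu

The suffix is conditioned by the last vowel: -u when the last vowel of the stem is a high vowel (*ivi*, *tofi*); -oj when the last vowel of the stem is a non-high vowel (*wie*, *iguga*).
Since the last vowel of *mahti* is /i/ (a high vowel), it takes -u, giving *mahtiu*.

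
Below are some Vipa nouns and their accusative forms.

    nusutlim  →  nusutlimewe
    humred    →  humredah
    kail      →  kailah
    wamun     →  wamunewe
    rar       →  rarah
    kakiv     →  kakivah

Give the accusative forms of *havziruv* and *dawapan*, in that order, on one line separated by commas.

The alternation tracks the final consonant of the stem — -ewe when the stem ends in a nasal (*nusutlim*, *wamun*); -ah when the stem ends in a non-nasal consonant (*humred*, *kail*, *rar*, *kakiv*).
Since the final consonant of *havziruv* is /v/ (non-nasal), it takes -ah, giving *havziruvah*.
*dawapan* — final consonant /n/ (a nasal) → -ewe → *dawapanewe*.

havziruvah, dawapanewe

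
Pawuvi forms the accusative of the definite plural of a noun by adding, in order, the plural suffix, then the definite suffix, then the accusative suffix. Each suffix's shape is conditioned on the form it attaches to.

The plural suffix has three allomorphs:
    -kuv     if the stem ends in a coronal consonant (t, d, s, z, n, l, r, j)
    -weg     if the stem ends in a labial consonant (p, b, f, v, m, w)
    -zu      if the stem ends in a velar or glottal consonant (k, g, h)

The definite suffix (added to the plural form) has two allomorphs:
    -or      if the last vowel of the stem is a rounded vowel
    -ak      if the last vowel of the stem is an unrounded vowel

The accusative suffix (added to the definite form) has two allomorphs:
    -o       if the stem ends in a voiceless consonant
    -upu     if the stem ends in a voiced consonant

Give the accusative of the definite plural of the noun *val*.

*val*: final consonant = /l/, coronal → -kuv → *valkuv*.
The plural form *valkuv*: last vowel = /u/, a rounded vowel → -or → *valkuvor*.
The definite form *valkuvor* — final consonant /r/ (voiced) → -upu → *valkuvorupu*.

valkuvorupu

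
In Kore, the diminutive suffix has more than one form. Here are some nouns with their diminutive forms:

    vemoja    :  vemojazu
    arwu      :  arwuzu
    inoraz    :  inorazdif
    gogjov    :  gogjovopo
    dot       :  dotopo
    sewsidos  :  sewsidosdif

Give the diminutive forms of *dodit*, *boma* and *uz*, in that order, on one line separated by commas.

doditopo, bomazu, uzdif

The suffix is conditioned by the final sound: -dif when the stem ends in a sibilant (*inoraz*, *sewsidos*); -opo when the stem ends in a non-sibilant consonant (*gogjov*, *dot*); -zu when the stem ends in a vowel (*vemoja*, *arwu*).
Since the final sound of *dodit* is /t/ (a non-sibilant consonant), it takes -opo, giving *doditopo*.
Since the final sound of *boma* is /a/ (a vowel), it takes -zu, giving *bomazu*.
Since the final sound of *uz* is /z/ (a sibilant), it takes -dif, giving *uzdif*.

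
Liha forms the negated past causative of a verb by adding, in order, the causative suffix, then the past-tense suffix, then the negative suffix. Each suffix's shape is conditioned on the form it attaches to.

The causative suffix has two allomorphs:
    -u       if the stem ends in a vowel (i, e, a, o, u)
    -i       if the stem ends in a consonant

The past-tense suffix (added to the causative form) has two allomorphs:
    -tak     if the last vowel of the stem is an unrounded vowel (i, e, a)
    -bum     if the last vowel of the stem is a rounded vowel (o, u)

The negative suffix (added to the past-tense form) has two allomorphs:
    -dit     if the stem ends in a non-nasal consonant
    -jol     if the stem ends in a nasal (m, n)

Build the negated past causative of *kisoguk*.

kisogukitakdit

*kisoguk* — final sound /k/ (a consonant) → -i → *kisoguki*.
Since the last vowel of the causative form *kisoguki* is /i/ (an unrounded vowel), it takes -tak, giving *kisogukitak*.
Since the final consonant of the past-tense form *kisogukitak* is /k/ (non-nasal), it takes -dit, giving *kisogukitakdit*.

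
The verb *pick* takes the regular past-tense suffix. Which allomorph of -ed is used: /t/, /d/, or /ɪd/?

/t/

The stem *pick* ends in a voiceless consonant other than /t/.
The -ed suffix is realized as /ɪd/ after /t, d/; as /t/ after other voiceless consonants; and as /d/ after other voiced sounds.
So -ed on *pick* is pronounced /t/.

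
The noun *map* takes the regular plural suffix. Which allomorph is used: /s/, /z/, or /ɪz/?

The stem *map* ends in a voiceless non-sibilant consonant.
The plural suffix surfaces as /ɪz/ after sibilants, /s/ after other voiceless consonants, and /z/ after other voiced sounds.
So the plural -s on *map* is pronounced /s/.

/s/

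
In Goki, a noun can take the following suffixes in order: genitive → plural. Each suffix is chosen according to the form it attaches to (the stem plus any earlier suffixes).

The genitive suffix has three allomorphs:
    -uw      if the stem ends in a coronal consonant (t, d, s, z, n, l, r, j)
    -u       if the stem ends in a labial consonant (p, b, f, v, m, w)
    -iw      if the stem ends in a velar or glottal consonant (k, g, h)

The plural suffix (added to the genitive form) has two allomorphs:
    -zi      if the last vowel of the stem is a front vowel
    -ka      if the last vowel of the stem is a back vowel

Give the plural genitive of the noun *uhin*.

Since the final consonant of *uhin* is /n/ (coronal), it takes -uw, giving *uhinuw*.
The genitive form *uhinuw*: last vowel = /u/, a back vowel → -ka → *uhinuwka*.

uhinuwka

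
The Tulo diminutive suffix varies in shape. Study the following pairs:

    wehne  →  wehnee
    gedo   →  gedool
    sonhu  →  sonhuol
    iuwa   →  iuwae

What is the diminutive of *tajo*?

The suffix is conditioned by the last vowel: -ol when the last vowel of the stem is a rounded vowel (*gedo*, *sonhu*); -e when the last vowel of the stem is an unrounded vowel (*wehne*, *iuwa*).
*tajo* — last vowel /o/ (a rounded vowel) → -ol → *tajool*.

tajool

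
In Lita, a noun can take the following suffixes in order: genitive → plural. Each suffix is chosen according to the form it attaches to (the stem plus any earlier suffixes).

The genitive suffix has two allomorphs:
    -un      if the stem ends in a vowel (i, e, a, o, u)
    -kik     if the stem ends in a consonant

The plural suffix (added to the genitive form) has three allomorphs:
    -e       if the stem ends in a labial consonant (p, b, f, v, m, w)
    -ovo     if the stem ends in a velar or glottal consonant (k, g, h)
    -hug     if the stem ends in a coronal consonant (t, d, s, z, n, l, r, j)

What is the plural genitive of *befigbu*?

befigbuunhug

Since the final sound of *befigbu* is /u/ (a vowel), it takes -un, giving *befigbuun*.
The final consonant of the genitive form *befigbuun* is /n/, which is coronal, so the plural suffix is -hug, giving *befigbuunhug*.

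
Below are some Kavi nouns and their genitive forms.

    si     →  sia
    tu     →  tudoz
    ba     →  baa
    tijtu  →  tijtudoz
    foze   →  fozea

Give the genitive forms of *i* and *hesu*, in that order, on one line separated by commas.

Looking at the last vowel of each stem: -doz when the last vowel of the stem is a rounded vowel (*tu*, *tijtu*); -a when the last vowel of the stem is an unrounded vowel (*si*, *ba*, *foze*).
The last vowel of *i* is /i/, which is an unrounded vowel, so the suffix is -a, giving *ia*.
*hesu*: last vowel = /u/, a rounded vowel → -doz → *hesudoz*.

ia, hesudoz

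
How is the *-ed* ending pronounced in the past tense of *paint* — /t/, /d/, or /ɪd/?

The stem *paint* ends in /t/ or /d/.
The -ed suffix is realized as /ɪd/ after /t, d/; as /t/ after other voiceless consonants; and as /d/ after other voiced sounds.
So -ed on *paint* is pronounced /ɪd/.

/ɪd/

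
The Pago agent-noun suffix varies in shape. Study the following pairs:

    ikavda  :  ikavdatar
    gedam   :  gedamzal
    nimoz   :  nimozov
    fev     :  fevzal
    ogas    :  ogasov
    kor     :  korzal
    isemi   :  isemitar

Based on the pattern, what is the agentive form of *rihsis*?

The alternation tracks the final sound of the stem — -ov when the stem ends in a sibilant (*nimoz*, *ogas*); -zal when the stem ends in a non-sibilant consonant (*gedam*, *fev*, *kor*); -tar when the stem ends in a vowel (*ikavda*, *isemi*).
Since the final sound of *rihsis* is /s/ (a sibilant), it takes -ov, giving *rihsisov*.

rihsisov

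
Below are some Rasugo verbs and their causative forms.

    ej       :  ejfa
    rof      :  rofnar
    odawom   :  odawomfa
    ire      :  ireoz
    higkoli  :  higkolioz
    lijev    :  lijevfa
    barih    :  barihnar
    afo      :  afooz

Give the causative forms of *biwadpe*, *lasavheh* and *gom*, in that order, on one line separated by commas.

The suffix is conditioned by the final sound: -nar when the stem ends in a voiceless consonant (*rof*, *barih*); -fa when the stem ends in a voiced consonant (*ej*, *odawom*, *lijev*); -oz when the stem ends in a vowel (*ire*, *higkoli*, *afo*).
*biwadpe* — final sound /e/ (a vowel) → -oz → *biwadpeoz*.
*lasavheh*: final sound = /h/, a voiceless consonant → -nar → *lasavhehnar*.
Since the final sound of *gom* is /m/ (a voiced consonant), it takes -fa, giving *gomfa*.

biwadpeoz, lasavhehnar, gomfa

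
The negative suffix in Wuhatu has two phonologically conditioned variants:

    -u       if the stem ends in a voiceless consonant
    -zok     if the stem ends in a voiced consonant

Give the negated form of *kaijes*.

kaijesu

*kaijes* — final consonant /s/ (voiceless) → -u → *kaijesu*.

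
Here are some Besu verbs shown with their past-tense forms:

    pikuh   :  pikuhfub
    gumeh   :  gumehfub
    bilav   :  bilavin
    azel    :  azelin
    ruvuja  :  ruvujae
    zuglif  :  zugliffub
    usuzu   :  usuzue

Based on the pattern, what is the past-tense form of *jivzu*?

The alternation tracks the final sound of the stem — -fub when the stem ends in a voiceless consonant (*pikuh*, *gumeh*, *zuglif*); -in when the stem ends in a voiced consonant (*bilav*, *azel*); -e when the stem ends in a vowel (*ruvuja*, *usuzu*).
Since the final sound of *jivzu* is /u/ (a vowel), it takes -e, giving *jivzue*.

jivzue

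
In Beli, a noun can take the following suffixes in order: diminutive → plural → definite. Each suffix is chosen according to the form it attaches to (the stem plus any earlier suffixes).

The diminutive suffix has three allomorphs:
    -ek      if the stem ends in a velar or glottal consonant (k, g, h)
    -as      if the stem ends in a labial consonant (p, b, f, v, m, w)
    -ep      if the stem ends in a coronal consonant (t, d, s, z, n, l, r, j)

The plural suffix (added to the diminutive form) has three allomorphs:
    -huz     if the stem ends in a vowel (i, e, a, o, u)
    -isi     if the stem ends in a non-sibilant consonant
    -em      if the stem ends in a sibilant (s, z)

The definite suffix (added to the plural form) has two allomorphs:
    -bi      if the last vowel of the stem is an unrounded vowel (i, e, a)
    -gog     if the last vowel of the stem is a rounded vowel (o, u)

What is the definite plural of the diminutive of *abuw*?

abuwasembi

*abuw* — final consonant /w/ (labial) → -as → *abuwas*.
Since the final sound of the diminutive form *abuwas* is /s/ (a sibilant), it takes -em, giving *abuwasem*.
The last vowel of the plural form *abuwasem* is /e/, which is an unrounded vowel, so the definite suffix is -bi, giving *abuwasembi*.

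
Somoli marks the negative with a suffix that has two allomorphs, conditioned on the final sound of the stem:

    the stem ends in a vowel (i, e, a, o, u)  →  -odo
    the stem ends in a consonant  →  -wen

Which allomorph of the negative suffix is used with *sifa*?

-odo

*sifa*: final sound = /a/, a vowel → -odo.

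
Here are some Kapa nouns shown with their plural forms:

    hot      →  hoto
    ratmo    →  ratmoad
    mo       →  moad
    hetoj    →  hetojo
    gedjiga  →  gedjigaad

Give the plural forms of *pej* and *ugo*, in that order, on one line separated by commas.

pejo, ugoad

The alternation tracks the final sound of the stem — -o when the stem ends in a consonant (*hot*, *hetoj*); -ad when the stem ends in a vowel (*ratmo*, *mo*, *gedjiga*).
Since the final sound of *pej* is /j/ (a consonant), it takes -o, giving *pejo*.
Since the final sound of *ugo* is /o/ (a vowel), it takes -ad, giving *ugoad*.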